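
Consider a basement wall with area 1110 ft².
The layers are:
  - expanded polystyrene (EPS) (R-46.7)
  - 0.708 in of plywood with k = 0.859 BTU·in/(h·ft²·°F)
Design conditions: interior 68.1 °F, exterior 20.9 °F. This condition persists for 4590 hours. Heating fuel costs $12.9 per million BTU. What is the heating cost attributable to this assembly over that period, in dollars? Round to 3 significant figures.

0.708/0.859 = 0.8242
R_total = 46.7 + 0.8242 = 47.52 ft²·°F·h/BTU
Q = 1110 × (68.1 − 20.9) / 47.52 = 1102 BTU/h
E = 1102 × 4590 = 5060000 BTU
Cost = 5060000/10⁶ × 12.9 = $65.28

65.3 dollars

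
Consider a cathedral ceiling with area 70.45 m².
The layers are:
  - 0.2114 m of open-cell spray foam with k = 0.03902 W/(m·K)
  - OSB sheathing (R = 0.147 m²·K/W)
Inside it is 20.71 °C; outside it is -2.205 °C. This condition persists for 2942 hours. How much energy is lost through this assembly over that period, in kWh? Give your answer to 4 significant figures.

0.2114/0.03902 = 5.4177
R_total = 5.4177 + 0.147 = 5.5647 m²·K/W
Q = 70.45 × (20.71 − (-2.205)) / 5.5647 = 290.11 W
E = 290.11 W × 2942 h / 1000 = 853.49 kWh

853.5 kWh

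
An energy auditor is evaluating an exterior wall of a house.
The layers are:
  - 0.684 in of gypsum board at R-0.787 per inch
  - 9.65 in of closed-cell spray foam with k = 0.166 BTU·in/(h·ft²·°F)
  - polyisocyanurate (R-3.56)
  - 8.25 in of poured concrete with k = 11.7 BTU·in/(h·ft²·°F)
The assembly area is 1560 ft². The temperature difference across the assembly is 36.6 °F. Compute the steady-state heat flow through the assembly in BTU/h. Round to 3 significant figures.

907 BTU/h

0.684 × 0.787 = 0.5383
9.65/0.166 = 58.13
8.25/11.7 = 0.7051
R_total = 0.5383 + 58.13 + 3.56 + 0.7051 = 62.94 ft²·°F·h/BTU
Q = A·ΔT/R = 1560 × 36.6 / 62.94 = 907.2 BTU/h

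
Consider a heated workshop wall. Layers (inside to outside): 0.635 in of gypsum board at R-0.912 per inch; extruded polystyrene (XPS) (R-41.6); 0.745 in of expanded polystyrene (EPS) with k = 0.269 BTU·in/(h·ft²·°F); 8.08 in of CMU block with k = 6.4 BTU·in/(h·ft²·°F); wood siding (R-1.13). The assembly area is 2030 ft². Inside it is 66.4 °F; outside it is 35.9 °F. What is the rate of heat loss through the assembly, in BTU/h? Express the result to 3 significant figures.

1310 BTU/h

0.635 × 0.912 = 0.5791
0.745/0.269 = 2.77
8.08/6.4 = 1.262
R_total = 0.5791 + 41.6 + 2.77 + 1.262 + 1.13 = 47.34 ft²·°F·h/BTU
Q = A·ΔT/R = 2030 × (66.4 − 35.9) / 47.34 = 1308 BTU/h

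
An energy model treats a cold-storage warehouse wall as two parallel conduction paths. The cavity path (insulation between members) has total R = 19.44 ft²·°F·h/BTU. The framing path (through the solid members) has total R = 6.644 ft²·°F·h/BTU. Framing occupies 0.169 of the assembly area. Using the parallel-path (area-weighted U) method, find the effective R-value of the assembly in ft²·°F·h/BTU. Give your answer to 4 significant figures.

14.67 ft²·°F·h/BTU

U_eff = 0.831/19.44 + 0.169/6.644 = 0.042747 + 0.025436 = 0.068183
R_eff = 1/U_eff = 14.666 ft²·°F·h/BTU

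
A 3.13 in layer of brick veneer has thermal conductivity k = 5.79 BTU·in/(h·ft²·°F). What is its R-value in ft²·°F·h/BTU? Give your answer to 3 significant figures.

0.541 ft²·°F·h/BTU

R = L/k = 3.13/5.79 = 0.5406 ft²·°F·h/BTU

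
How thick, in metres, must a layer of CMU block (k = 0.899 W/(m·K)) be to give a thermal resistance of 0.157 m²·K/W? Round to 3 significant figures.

0.141 m

L = R·k = 0.157 × 0.899 = 0.1411 m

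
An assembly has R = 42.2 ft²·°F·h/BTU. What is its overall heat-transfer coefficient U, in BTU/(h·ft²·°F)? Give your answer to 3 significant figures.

U = 1/R = 1/42.2 = 0.0237

0.0237 BTU/(h·ft²·°F)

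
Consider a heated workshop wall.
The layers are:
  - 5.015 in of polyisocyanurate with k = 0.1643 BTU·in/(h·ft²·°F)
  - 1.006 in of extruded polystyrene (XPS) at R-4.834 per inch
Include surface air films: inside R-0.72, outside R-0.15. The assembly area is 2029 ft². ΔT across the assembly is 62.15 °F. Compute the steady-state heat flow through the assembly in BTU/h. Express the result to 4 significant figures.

3478 BTU/h

5.015/0.1643 = 30.523
1.006 × 4.834 = 4.863
R_total = 0.72 + 30.523 + 4.863 + 0.15 = 36.256 ft²·°F·h/BTU
Q = A·ΔT/R = 2029 × 62.15 / 36.256 = 3478.1 BTU/h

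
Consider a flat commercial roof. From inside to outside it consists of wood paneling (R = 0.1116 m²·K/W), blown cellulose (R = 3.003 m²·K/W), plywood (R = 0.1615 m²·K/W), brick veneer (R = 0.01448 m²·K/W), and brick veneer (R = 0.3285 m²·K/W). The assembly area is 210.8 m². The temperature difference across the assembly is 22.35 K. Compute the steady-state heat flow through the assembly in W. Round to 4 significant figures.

R_total = 0.1116 + 3.003 + 0.1615 + 0.01448 + 0.3285 = 3.6191 m²·K/W
Q = A·ΔT/R = 210.8 × 22.35 / 3.6191 = 1301.8 W

1302 W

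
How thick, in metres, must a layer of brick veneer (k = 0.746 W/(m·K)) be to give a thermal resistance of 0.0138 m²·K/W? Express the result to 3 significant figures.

L = R·k = 0.0138 × 0.746 = 0.01029 m

0.0103 m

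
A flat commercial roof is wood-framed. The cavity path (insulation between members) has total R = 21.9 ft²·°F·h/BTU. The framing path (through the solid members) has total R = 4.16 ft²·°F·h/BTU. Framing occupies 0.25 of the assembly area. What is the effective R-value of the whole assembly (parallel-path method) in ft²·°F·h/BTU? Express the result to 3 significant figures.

U_eff = 0.75/21.9 + 0.25/4.16 = 0.03425 + 0.0601 = 0.09434
R_eff = 1/U_eff = 10.6 ft²·°F·h/BTU

10.6 ft²·°F·h/BTU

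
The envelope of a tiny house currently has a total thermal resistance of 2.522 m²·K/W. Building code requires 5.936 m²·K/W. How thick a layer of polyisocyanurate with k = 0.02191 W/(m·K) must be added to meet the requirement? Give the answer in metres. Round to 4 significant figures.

0.07480 m

ΔR = 5.936 − 2.522 = 3.414 m²·K/W
L = ΔR × k = 3.414 × 0.02191 = 0.074801 m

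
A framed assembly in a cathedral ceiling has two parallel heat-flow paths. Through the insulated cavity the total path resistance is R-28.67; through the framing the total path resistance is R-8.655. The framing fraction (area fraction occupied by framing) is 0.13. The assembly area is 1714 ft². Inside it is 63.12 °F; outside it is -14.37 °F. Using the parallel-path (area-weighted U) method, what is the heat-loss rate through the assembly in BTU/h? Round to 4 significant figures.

U_eff = 0.87/28.67 + 0.13/8.655 = 0.030345 + 0.01502 = 0.045366
R_eff = 1/U_eff = 22.043 ft²·°F·h/BTU
Q = 1714 × (63.12 − (-14.37)) / 22.043 = 6025.4 BTU/h

6025 BTU/h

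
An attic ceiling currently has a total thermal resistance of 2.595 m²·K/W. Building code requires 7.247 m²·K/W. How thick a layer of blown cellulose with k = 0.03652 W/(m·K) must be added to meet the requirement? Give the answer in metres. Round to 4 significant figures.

0.1699 m

ΔR = 7.247 − 2.595 = 4.652 m²·K/W
L = ΔR × k = 4.652 × 0.03652 = 0.16989 m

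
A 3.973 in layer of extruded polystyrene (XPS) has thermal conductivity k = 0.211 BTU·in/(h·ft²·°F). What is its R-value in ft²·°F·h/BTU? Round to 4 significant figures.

R = L/k = 3.973/0.211 = 18.829 ft²·°F·h/BTU

18.83 ft²·°F·h/BTU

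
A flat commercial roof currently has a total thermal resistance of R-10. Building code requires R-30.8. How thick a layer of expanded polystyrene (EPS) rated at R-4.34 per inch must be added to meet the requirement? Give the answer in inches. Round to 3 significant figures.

4.79 in

ΔR = 30.8 − 10 = 20.8 ft²·°F·h/BTU
L = ΔR / (R/in) = 20.8/4.34 = 4.793 in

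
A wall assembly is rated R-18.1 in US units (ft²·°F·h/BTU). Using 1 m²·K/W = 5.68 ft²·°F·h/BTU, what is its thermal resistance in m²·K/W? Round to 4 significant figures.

R_SI = 18.1/5.68 = 3.1866

3.187 m²·K/W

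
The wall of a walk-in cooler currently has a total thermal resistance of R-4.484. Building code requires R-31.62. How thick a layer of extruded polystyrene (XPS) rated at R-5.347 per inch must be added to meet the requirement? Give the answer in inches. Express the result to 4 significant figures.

ΔR = 31.62 − 4.484 = 27.136 ft²·°F·h/BTU
L = ΔR / (R/in) = 27.136/5.347 = 5.075 in

5.075 in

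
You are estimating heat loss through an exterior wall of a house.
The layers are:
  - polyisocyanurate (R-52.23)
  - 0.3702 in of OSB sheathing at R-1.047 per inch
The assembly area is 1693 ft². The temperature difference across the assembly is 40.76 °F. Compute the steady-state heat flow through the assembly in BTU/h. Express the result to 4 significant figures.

1311 BTU/h

0.3702 × 1.047 = 0.3876
R_total = 52.23 + 0.3876 = 52.618 ft²·°F·h/BTU
Q = A·ΔT/R = 1693 × 40.76 / 52.618 = 1311.5 BTU/h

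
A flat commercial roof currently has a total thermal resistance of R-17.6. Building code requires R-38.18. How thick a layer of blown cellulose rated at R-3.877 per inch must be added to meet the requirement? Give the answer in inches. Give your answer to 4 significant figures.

5.308 in

ΔR = 38.18 − 17.6 = 20.58 ft²·°F·h/BTU
L = ΔR / (R/in) = 20.58/3.877 = 5.3082 in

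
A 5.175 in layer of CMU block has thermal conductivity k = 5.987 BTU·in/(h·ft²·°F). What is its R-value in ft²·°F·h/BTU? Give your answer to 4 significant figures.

0.8644 ft²·°F·h/BTU

R = L/k = 5.175/5.987 = 0.86437 ft²·°F·h/BTU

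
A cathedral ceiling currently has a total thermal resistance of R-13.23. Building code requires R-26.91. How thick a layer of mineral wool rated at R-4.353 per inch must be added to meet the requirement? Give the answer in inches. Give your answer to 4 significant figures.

ΔR = 26.91 − 13.23 = 13.68 ft²·°F·h/BTU
L = ΔR / (R/in) = 13.68/4.353 = 3.1427 in

3.143 in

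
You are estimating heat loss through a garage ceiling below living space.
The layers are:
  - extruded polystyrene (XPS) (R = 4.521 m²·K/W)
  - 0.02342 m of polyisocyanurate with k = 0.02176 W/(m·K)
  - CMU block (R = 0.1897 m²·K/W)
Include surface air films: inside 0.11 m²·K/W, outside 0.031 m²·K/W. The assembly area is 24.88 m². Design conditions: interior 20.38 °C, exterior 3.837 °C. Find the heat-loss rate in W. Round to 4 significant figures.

69.43 W

0.02342/0.02176 = 1.0763
R_total = 0.11 + 4.521 + 1.0763 + 0.1897 + 0.031 = 5.928 m²·K/W
Q = A·ΔT/R = 24.88 × (20.38 − 3.837) / 5.928 = 69.432 W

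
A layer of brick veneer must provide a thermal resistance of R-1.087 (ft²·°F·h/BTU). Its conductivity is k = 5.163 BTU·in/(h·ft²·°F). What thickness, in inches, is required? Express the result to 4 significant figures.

L = R × k = 1.087 × 5.163 = 5.6122 in

5.612 in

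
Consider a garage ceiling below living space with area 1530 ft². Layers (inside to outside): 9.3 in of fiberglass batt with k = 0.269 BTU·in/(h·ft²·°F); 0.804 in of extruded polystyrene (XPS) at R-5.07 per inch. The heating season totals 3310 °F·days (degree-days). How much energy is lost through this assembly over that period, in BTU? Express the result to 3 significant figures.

9.3/0.269 = 34.57
0.804 × 5.07 = 4.076
R_total = 34.57 + 4.076 = 38.65 ft²·°F·h/BTU
E = A × HDD × 24 / R = 1530 × 3310 × 24 / 38.65 = 3145000 BTU

3140000 BTU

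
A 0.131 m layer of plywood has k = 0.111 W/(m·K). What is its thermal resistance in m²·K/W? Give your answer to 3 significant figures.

R = L/k = 0.131/0.111 = 1.18 m²·K/W

1.18 m²·K/W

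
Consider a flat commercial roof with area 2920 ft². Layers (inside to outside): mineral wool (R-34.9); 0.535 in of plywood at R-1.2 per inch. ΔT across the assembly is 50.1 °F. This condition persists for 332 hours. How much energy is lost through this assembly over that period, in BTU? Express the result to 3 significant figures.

1370000 BTU

0.535 × 1.2 = 0.642
R_total = 34.9 + 0.642 = 35.54 ft²·°F·h/BTU
Q = 2920 × 50.1 / 35.54 = 4116 BTU/h
E = 4116 × 332 = 1367000 BTU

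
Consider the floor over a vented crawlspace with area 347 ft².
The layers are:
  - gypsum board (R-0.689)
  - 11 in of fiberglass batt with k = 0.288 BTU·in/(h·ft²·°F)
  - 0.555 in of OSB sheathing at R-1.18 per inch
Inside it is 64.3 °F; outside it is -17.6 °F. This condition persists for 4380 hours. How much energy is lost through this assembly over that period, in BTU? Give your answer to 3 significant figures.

3150000 BTU

11/0.288 = 38.19
0.555 × 1.18 = 0.6549
R_total = 0.689 + 38.19 + 0.6549 = 39.54 ft²·°F·h/BTU
Q = 347 × (64.3 − (-17.6)) / 39.54 = 718.8 BTU/h
E = 718.8 × 4380 = 3148000 BTU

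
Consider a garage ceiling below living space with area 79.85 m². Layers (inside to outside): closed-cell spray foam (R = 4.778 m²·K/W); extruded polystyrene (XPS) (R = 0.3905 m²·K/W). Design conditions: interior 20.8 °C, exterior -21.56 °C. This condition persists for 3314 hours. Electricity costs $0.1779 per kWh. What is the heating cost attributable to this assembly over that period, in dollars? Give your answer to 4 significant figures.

R_total = 4.778 + 0.3905 = 5.1685 m²·K/W
Q = 79.85 × (20.8 − (-21.56)) / 5.1685 = 654.43 W
E = 654.43 W × 3314 h / 1000 = 2168.8 kWh
Cost = 2168.8 × 0.1779 = $385.83

385.8 dollars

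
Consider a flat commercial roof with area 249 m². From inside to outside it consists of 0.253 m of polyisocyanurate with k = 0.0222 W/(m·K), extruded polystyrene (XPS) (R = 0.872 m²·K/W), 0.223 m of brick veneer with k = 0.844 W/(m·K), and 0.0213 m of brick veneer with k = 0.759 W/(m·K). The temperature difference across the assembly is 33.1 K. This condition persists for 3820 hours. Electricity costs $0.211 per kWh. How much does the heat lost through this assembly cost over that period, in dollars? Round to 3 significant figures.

0.253/0.0222 = 11.4
0.223/0.844 = 0.2642
0.0213/0.759 = 0.02806
R_total = 11.4 + 0.872 + 0.2642 + 0.02806 = 12.56 m²·K/W
Q = 249 × 33.1 / 12.56 = 656.2 W
E = 656.2 W × 3820 h / 1000 = 2507 kWh
Cost = 2507 × 0.211 = $528.9

529 dollars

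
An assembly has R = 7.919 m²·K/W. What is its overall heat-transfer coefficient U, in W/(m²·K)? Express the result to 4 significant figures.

0.1263 W/(m²·K)

U = 1/R = 1/7.919 = 0.12628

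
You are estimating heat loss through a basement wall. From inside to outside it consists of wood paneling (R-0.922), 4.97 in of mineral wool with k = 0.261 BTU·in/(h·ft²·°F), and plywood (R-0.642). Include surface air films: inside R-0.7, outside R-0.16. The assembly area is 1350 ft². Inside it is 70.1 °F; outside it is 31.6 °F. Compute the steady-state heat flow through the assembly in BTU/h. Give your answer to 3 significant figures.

2420 BTU/h

4.97/0.261 = 19.04
R_total = 0.7 + 0.922 + 19.04 + 0.642 + 0.16 = 21.47 ft²·°F·h/BTU
Q = A·ΔT/R = 1350 × (70.1 − 31.6) / 21.47 = 2421 BTU/h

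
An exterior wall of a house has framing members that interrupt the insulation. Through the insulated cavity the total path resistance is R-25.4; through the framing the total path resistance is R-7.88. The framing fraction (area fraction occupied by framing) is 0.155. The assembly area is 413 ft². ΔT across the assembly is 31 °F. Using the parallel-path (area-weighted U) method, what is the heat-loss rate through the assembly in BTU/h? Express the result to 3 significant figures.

678 BTU/h

U_eff = 0.845/25.4 + 0.155/7.88 = 0.03327 + 0.01967 = 0.05294
R_eff = 1/U_eff = 18.89 ft²·°F·h/BTU
Q = 413 × 31 / 18.89 = 677.8 BTU/h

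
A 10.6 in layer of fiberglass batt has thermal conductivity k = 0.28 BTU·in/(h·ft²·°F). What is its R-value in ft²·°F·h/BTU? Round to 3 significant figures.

R = L/k = 10.6/0.28 = 37.86 ft²·°F·h/BTU

37.9 ft²·°F·h/BTU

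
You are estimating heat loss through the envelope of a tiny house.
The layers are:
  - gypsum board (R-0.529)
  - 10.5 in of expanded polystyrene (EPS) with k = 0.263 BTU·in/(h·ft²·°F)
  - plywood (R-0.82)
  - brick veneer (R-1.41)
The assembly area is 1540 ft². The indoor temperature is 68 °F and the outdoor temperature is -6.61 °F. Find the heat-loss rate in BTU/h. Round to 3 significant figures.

2690 BTU/h

10.5/0.263 = 39.92
R_total = 0.529 + 39.92 + 0.82 + 1.41 = 42.68 ft²·°F·h/BTU
Q = A·ΔT/R = 1540 × (68 − (-6.61)) / 42.68 = 2692 BTU/h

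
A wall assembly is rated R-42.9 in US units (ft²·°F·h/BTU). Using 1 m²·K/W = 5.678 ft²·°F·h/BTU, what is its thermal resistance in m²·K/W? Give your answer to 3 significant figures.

R_SI = 42.9/5.678 = 7.555

7.56 m²·K/W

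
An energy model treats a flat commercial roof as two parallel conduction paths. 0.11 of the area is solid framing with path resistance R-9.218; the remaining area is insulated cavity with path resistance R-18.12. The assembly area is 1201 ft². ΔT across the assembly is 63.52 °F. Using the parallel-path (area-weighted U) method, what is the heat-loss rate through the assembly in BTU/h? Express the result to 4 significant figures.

4657 BTU/h

U_eff = 0.89/18.12 + 0.11/9.218 = 0.049117 + 0.011933 = 0.06105
R_eff = 1/U_eff = 16.38 ft²·°F·h/BTU
Q = 1201 × 63.52 / 16.38 = 4657.4 BTU/h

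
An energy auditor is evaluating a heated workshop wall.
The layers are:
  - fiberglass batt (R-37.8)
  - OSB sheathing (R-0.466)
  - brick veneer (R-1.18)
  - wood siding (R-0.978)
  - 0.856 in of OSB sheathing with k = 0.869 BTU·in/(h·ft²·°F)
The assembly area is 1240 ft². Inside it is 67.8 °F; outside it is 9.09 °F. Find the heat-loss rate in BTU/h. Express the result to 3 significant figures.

0.856/0.869 = 0.985
R_total = 37.8 + 0.466 + 1.18 + 0.978 + 0.985 = 41.41 ft²·°F·h/BTU
Q = A·ΔT/R = 1240 × (67.8 − 9.09) / 41.41 = 1758 BTU/h

1760 BTU/h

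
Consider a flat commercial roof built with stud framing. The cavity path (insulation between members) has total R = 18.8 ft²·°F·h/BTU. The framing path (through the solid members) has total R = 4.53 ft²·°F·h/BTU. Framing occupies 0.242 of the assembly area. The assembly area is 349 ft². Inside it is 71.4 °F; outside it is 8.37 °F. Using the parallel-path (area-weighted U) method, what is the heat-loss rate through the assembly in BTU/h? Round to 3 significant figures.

U_eff = 0.758/18.8 + 0.242/4.53 = 0.04032 + 0.05342 = 0.09374
R_eff = 1/U_eff = 10.67 ft²·°F·h/BTU
Q = 349 × (71.4 − 8.37) / 10.67 = 2062 BTU/h

2060 BTU/h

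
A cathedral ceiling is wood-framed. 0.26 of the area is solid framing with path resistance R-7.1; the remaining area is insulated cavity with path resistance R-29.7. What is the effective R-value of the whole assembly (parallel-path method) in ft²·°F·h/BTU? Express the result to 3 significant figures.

U_eff = 0.74/29.7 + 0.26/7.1 = 0.02492 + 0.03662 = 0.06154
R_eff = 1/U_eff = 16.25 ft²·°F·h/BTU

16.3 ft²·°F·h/BTU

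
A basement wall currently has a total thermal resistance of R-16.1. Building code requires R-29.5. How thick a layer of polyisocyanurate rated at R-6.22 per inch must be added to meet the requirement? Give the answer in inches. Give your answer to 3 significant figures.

2.15 in

ΔR = 29.5 − 16.1 = 13.4 ft²·°F·h/BTU
L = ΔR / (R/in) = 13.4/6.22 = 2.154 in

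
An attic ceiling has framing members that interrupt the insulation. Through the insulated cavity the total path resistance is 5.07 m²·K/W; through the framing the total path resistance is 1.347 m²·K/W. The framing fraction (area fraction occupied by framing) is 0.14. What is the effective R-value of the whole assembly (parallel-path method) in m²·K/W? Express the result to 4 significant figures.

3.656 m²·K/W

U_eff = 0.86/5.07 + 0.14/1.347 = 0.16963 + 0.10393 = 0.27356
R_eff = 1/U_eff = 3.6555 m²·K/W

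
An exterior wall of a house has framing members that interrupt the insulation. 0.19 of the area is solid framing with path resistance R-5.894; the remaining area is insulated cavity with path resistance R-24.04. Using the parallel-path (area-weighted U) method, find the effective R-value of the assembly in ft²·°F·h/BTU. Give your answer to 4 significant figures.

U_eff = 0.81/24.04 + 0.19/5.894 = 0.033694 + 0.032236 = 0.06593
R_eff = 1/U_eff = 15.168 ft²·°F·h/BTU

15.17 ft²·°F·h/BTU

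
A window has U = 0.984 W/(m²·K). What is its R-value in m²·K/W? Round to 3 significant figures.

1.02 m²·K/W

R = 1/U = 1/0.984 = 1.016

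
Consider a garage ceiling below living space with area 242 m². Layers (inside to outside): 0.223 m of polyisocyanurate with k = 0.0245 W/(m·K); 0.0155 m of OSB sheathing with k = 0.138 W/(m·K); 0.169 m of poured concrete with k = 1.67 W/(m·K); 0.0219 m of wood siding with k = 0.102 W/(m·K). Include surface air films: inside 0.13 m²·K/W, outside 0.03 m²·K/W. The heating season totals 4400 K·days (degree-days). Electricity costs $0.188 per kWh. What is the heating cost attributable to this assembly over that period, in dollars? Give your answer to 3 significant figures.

496 dollars

0.223/0.0245 = 9.102
0.0155/0.138 = 0.1123
0.169/1.67 = 0.1012
0.0219/0.102 = 0.2147
R_total = 0.13 + 9.102 + 0.1123 + 0.1012 + 0.2147 + 0.03 = 9.69 m²·K/W
E = A × HDD × 24 / R / 1000 = 242 × 4400 × 24 / 9.69 / 1000 = 2637 kWh
Cost = 2637 × 0.188 = $495.8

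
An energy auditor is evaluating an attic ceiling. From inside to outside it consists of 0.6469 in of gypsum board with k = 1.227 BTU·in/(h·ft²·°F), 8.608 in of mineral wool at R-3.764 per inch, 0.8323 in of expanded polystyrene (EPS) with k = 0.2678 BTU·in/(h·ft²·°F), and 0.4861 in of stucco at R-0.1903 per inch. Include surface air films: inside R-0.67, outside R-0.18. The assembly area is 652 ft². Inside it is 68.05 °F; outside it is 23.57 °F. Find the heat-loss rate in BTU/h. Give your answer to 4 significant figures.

784.3 BTU/h

0.6469/1.227 = 0.52722
8.608 × 3.764 = 32.401
0.8323/0.2678 = 3.1079
0.4861 × 0.1903 = 0.092505
R_total = 0.67 + 0.52722 + 32.401 + 3.1079 + 0.092505 + 0.18 = 36.978 ft²·°F·h/BTU
Q = A·ΔT/R = 652 × (68.05 − 23.57) / 36.978 = 784.27 BTU/h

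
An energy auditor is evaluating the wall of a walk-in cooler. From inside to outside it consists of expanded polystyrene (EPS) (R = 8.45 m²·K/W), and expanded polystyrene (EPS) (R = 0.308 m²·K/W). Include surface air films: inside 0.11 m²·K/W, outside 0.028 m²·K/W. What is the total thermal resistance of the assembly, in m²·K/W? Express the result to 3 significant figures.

8.90 m²·K/W

R_total = 0.11 + 8.45 + 0.308 + 0.028 = 8.896 m²·K/W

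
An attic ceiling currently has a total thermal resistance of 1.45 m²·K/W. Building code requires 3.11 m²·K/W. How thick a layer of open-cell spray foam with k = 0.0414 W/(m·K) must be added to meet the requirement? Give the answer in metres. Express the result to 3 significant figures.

0.0687 m

ΔR = 3.11 − 1.45 = 1.66 m²·K/W
L = ΔR × k = 1.66 × 0.0414 = 0.06872 m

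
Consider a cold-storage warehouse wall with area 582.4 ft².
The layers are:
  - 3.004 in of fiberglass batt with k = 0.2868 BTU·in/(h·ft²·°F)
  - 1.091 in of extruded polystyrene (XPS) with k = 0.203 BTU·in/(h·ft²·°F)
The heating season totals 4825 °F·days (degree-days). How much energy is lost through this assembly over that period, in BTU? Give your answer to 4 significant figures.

4255000 BTU

3.004/0.2868 = 10.474
1.091/0.203 = 5.3744
R_total = 10.474 + 5.3744 = 15.849 ft²·°F·h/BTU
E = A × HDD × 24 / R = 582.4 × 4825 × 24 / 15.849 = 4255400 BTU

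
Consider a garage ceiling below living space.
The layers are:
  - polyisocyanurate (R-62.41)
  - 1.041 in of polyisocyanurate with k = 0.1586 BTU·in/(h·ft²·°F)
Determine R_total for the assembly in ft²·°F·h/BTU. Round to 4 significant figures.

1.041/0.1586 = 6.5637
R_total = 62.41 + 6.5637 = 68.974 ft²·°F·h/BTU

68.97 ft²·°F·h/BTU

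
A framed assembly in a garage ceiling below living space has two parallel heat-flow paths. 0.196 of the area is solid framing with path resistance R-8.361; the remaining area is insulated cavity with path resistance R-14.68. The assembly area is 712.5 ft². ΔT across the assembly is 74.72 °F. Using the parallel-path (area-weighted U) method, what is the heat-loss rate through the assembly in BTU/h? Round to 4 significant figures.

U_eff = 0.804/14.68 + 0.196/8.361 = 0.054768 + 0.023442 = 0.078211
R_eff = 1/U_eff = 12.786 ft²·°F·h/BTU
Q = 712.5 × 74.72 / 12.786 = 4163.8 BTU/h

4164 BTU/h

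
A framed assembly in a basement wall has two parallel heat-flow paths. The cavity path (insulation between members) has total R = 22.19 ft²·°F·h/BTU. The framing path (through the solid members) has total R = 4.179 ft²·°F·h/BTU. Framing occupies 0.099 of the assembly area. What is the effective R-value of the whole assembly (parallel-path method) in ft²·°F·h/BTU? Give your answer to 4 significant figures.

15.55 ft²·°F·h/BTU

U_eff = 0.901/22.19 + 0.099/4.179 = 0.040604 + 0.02369 = 0.064294
R_eff = 1/U_eff = 15.554 ft²·°F·h/BTU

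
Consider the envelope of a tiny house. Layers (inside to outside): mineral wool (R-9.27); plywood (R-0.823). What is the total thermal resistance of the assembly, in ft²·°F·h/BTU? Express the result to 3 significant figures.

10.1 ft²·°F·h/BTU

R_total = 9.27 + 0.823 = 10.09 ft²·°F·h/BTU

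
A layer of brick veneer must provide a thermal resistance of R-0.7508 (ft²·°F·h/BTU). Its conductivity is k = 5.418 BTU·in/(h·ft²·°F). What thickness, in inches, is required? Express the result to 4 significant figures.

L = R × k = 0.7508 × 5.418 = 4.0678 in

4.068 in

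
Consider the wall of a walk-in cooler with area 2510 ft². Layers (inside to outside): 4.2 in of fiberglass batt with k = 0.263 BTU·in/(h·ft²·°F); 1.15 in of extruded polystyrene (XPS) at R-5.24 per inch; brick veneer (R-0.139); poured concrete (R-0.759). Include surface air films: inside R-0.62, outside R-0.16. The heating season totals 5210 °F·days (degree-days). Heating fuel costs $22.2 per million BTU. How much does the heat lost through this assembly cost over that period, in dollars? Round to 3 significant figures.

4.2/0.263 = 15.97
1.15 × 5.24 = 6.026
R_total = 0.62 + 15.97 + 6.026 + 0.139 + 0.759 + 0.16 = 23.67 ft²·°F·h/BTU
E = A × HDD × 24 / R = 2510 × 5210 × 24 / 23.67 = 13260000 BTU
Cost = 13260000/10⁶ × 22.2 = $294.3

294 dollars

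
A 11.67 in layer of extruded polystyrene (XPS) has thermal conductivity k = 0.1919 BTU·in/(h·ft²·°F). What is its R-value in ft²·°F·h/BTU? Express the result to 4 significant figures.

R = L/k = 11.67/0.1919 = 60.813 ft²·°F·h/BTU

60.81 ft²·°F·h/BTU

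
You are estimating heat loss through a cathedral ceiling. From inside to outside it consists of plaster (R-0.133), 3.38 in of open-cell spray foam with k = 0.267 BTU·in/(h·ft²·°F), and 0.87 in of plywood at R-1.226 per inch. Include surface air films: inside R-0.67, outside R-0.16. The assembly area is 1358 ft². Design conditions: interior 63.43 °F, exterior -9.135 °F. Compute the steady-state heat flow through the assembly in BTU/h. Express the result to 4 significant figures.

6709 BTU/h

3.38/0.267 = 12.659
0.87 × 1.226 = 1.0666
R_total = 0.67 + 0.133 + 12.659 + 1.0666 + 0.16 = 14.689 ft²·°F·h/BTU
Q = A·ΔT/R = 1358 × (63.43 − (-9.135)) / 14.689 = 6708.7 BTU/h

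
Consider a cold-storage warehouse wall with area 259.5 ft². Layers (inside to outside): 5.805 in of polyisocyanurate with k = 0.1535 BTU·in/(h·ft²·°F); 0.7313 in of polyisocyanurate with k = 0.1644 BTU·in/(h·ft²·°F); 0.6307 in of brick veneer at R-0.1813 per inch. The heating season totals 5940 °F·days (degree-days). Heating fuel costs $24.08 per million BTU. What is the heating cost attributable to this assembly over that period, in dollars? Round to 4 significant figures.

5.805/0.1535 = 37.818
0.7313/0.1644 = 4.4483
0.6307 × 0.1813 = 0.11435
R_total = 37.818 + 4.4483 + 0.11435 = 42.38 ft²·°F·h/BTU
E = A × HDD × 24 / R = 259.5 × 5940 × 24 / 42.38 = 872910 BTU
Cost = 872910/10⁶ × 24.08 = $21.02

21.02 dollars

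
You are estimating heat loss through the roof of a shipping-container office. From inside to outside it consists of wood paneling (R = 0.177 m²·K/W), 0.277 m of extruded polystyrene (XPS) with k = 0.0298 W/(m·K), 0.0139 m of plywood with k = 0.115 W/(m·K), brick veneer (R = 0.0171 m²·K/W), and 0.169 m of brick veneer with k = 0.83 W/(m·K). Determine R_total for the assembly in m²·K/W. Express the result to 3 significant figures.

0.277/0.0298 = 9.295
0.0139/0.115 = 0.1209
0.169/0.83 = 0.2036
R_total = 0.177 + 9.295 + 0.1209 + 0.0171 + 0.2036 = 9.814 m²·K/W

9.81 m²·K/W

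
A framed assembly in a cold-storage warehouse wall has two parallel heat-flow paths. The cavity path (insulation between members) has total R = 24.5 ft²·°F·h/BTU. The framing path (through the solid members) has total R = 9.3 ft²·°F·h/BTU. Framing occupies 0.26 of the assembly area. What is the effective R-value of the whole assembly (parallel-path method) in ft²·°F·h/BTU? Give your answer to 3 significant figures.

17.2 ft²·°F·h/BTU

U_eff = 0.74/24.5 + 0.26/9.3 = 0.0302 + 0.02796 = 0.05816
R_eff = 1/U_eff = 17.19 ft²·°F·h/BTU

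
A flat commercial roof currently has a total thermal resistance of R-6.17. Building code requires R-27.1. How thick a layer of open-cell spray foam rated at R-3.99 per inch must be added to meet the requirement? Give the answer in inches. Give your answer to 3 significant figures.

ΔR = 27.1 − 6.17 = 20.93 ft²·°F·h/BTU
L = ΔR / (R/in) = 20.93/3.99 = 5.246 in

5.25 in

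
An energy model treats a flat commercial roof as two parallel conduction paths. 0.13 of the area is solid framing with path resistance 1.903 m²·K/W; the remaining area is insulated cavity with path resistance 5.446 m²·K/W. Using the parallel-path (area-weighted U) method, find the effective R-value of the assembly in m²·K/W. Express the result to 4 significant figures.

4.385 m²·K/W

U_eff = 0.87/5.446 + 0.13/1.903 = 0.15975 + 0.068313 = 0.22806
R_eff = 1/U_eff = 4.3847 m²·K/W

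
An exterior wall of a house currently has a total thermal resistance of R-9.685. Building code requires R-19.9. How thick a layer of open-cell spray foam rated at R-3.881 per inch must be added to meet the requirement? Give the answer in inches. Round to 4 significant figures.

ΔR = 19.9 − 9.685 = 10.215 ft²·°F·h/BTU
L = ΔR / (R/in) = 10.215/3.881 = 2.6321 in

2.632 in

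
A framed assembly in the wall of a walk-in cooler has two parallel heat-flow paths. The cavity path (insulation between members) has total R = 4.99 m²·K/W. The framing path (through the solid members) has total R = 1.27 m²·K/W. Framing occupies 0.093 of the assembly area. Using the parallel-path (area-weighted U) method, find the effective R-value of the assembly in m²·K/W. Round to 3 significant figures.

U_eff = 0.907/4.99 + 0.093/1.27 = 0.1818 + 0.07323 = 0.255
R_eff = 1/U_eff = 3.922 m²·K/W

3.92 m²·K/W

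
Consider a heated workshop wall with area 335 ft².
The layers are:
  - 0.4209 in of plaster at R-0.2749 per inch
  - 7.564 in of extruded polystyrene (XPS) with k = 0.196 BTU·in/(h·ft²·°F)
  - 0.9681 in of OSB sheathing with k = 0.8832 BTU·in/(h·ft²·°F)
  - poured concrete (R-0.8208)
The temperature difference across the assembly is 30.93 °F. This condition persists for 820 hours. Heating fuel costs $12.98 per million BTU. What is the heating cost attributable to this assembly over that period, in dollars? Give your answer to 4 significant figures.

0.4209 × 0.2749 = 0.11571
7.564/0.196 = 38.592
0.9681/0.8832 = 1.0961
R_total = 0.11571 + 38.592 + 1.0961 + 0.8208 = 40.624 ft²·°F·h/BTU
Q = 335 × 30.93 / 40.624 = 255.06 BTU/h
E = 255.06 × 820 = 209150 BTU
Cost = 209150/10⁶ × 12.98 = $2.7147

2.715 dollars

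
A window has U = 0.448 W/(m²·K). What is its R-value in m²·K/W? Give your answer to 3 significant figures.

R = 1/U = 1/0.448 = 2.232

2.23 m²·K/W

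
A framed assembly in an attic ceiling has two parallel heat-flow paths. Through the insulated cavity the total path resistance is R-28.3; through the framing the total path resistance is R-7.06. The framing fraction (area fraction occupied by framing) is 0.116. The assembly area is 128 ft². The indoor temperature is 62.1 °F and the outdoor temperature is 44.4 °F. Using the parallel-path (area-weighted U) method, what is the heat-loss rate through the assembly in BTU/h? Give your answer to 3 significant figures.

108 BTU/h

U_eff = 0.884/28.3 + 0.116/7.06 = 0.03124 + 0.01643 = 0.04767
R_eff = 1/U_eff = 20.98 ft²·°F·h/BTU
Q = 128 × (62.1 − 44.4) / 20.98 = 108 BTU/h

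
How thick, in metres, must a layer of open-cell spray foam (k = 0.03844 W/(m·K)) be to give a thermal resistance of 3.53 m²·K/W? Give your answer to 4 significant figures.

0.1357 m

L = R·k = 3.53 × 0.03844 = 0.13569 m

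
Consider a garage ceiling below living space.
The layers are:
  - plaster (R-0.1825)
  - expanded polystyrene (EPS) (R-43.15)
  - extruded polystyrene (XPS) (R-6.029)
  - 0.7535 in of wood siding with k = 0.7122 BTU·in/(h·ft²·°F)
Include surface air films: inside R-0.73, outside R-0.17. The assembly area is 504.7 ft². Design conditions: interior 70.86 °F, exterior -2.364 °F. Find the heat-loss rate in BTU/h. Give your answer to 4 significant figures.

0.7535/0.7122 = 1.058
R_total = 0.73 + 0.1825 + 43.15 + 6.029 + 1.058 + 0.17 = 51.319 ft²·°F·h/BTU
Q = A·ΔT/R = 504.7 × (70.86 − (-2.364)) / 51.319 = 720.12 BTU/h

720.1 BTU/h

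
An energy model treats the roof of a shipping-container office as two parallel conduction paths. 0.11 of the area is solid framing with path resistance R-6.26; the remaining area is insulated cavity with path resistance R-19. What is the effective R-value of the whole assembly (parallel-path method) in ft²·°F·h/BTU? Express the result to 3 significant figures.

U_eff = 0.89/19 + 0.11/6.26 = 0.04684 + 0.01757 = 0.06441
R_eff = 1/U_eff = 15.52 ft²·°F·h/BTU

15.5 ft²·°F·h/BTU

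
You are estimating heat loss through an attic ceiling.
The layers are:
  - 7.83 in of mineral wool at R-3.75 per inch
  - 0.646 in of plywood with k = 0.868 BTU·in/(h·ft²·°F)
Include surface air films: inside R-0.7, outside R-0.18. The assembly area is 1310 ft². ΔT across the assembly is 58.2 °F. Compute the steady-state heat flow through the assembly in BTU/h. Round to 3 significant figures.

7.83 × 3.75 = 29.36
0.646/0.868 = 0.7442
R_total = 0.7 + 29.36 + 0.7442 + 0.18 = 30.99 ft²·°F·h/BTU
Q = A·ΔT/R = 1310 × 58.2 / 30.99 = 2460 BTU/h

2460 BTU/h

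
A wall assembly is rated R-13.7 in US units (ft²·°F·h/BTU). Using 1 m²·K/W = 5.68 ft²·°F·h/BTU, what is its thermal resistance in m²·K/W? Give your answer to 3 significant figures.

2.41 m²·K/W

R_SI = 13.7/5.68 = 2.412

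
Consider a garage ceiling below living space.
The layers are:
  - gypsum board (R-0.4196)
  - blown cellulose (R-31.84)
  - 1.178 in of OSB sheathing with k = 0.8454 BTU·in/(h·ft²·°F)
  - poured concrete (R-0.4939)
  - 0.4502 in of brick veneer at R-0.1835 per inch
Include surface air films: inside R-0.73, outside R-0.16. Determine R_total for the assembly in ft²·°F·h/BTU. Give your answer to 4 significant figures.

35.12 ft²·°F·h/BTU

1.178/0.8454 = 1.3934
0.4502 × 0.1835 = 0.082612
R_total = 0.73 + 0.4196 + 31.84 + 1.3934 + 0.4939 + 0.082612 + 0.16 = 35.12 ft²·°F·h/BTU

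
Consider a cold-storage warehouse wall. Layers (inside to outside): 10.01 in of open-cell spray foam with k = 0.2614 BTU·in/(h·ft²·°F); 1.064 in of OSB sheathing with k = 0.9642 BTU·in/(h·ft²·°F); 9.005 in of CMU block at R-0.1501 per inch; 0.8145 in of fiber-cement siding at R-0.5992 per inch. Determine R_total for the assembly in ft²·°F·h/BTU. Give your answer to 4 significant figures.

10.01/0.2614 = 38.294
1.064/0.9642 = 1.1035
9.005 × 0.1501 = 1.3517
0.8145 × 0.5992 = 0.48805
R_total = 38.294 + 1.1035 + 1.3517 + 0.48805 = 41.237 ft²·°F·h/BTU

41.24 ft²·°F·h/BTU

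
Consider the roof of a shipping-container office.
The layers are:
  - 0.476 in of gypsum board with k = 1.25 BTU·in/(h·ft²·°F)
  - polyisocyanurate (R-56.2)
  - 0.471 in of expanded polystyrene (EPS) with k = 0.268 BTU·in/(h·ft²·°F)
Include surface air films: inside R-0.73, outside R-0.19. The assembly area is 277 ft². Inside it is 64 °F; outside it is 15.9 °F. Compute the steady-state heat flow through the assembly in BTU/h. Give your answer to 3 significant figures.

225 BTU/h

0.476/1.25 = 0.3808
0.471/0.268 = 1.757
R_total = 0.73 + 0.3808 + 56.2 + 1.757 + 0.19 = 59.26 ft²·°F·h/BTU
Q = A·ΔT/R = 277 × (64 − 15.9) / 59.26 = 224.8 BTU/h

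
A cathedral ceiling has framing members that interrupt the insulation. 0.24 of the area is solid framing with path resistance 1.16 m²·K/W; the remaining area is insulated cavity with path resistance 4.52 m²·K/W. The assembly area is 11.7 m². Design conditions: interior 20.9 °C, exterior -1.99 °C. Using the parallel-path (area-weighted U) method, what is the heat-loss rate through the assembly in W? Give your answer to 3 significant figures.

U_eff = 0.76/4.52 + 0.24/1.16 = 0.1681 + 0.2069 = 0.375
R_eff = 1/U_eff = 2.666 m²·K/W
Q = 11.7 × (20.9 − (-1.99)) / 2.666 = 100.4 W

100 W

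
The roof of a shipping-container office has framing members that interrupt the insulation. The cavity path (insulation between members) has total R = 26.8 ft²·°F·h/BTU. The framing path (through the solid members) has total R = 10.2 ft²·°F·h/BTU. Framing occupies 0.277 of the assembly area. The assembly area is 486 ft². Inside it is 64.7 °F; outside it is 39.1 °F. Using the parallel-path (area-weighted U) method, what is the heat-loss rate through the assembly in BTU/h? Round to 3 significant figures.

U_eff = 0.723/26.8 + 0.277/10.2 = 0.02698 + 0.02716 = 0.05413
R_eff = 1/U_eff = 18.47 ft²·°F·h/BTU
Q = 486 × (64.7 − 39.1) / 18.47 = 673.5 BTU/h

674 BTU/h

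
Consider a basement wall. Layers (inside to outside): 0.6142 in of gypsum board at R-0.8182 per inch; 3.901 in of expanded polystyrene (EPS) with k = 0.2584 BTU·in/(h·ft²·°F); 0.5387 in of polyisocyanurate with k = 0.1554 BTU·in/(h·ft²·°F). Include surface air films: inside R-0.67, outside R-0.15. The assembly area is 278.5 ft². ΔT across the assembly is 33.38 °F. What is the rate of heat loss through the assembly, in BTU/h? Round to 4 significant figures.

0.6142 × 0.8182 = 0.50254
3.901/0.2584 = 15.097
0.5387/0.1554 = 3.4665
R_total = 0.67 + 0.50254 + 15.097 + 3.4665 + 0.15 = 19.886 ft²·°F·h/BTU
Q = A·ΔT/R = 278.5 × 33.38 / 19.886 = 467.49 BTU/h

467.5 BTU/h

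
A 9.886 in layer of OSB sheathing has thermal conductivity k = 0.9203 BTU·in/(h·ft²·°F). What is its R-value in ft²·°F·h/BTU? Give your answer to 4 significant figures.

10.74 ft²·°F·h/BTU

R = L/k = 9.886/0.9203 = 10.742 ft²·°F·h/BTU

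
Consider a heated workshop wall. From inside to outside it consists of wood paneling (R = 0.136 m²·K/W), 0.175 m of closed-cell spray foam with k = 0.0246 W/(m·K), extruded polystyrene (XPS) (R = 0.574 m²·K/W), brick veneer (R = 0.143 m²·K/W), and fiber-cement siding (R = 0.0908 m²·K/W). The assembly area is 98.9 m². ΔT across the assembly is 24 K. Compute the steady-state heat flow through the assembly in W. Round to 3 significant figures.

0.175/0.0246 = 7.114
R_total = 0.136 + 7.114 + 0.574 + 0.143 + 0.0908 = 8.058 m²·K/W
Q = A·ΔT/R = 98.9 × 24 / 8.058 = 294.6 W

295 W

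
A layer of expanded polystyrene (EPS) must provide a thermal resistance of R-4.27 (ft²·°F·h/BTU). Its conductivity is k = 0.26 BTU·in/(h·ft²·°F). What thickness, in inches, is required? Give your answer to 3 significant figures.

L = R × k = 4.27 × 0.26 = 1.11 in

1.11 in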